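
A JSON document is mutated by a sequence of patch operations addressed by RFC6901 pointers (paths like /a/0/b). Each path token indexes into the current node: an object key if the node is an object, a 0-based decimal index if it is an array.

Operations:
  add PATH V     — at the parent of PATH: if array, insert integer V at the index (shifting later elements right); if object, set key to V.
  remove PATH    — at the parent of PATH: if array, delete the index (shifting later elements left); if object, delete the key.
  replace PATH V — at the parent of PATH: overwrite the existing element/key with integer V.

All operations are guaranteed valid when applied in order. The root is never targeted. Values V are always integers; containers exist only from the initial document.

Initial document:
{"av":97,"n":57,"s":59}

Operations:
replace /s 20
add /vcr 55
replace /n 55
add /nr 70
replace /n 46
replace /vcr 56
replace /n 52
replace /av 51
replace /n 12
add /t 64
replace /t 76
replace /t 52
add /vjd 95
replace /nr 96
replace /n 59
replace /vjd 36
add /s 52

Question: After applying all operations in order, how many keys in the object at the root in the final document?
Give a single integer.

After op 1 (replace /s 20): {"av":97,"n":57,"s":20}
After op 2 (add /vcr 55): {"av":97,"n":57,"s":20,"vcr":55}
After op 3 (replace /n 55): {"av":97,"n":55,"s":20,"vcr":55}
After op 4 (add /nr 70): {"av":97,"n":55,"nr":70,"s":20,"vcr":55}
After op 5 (replace /n 46): {"av":97,"n":46,"nr":70,"s":20,"vcr":55}
After op 6 (replace /vcr 56): {"av":97,"n":46,"nr":70,"s":20,"vcr":56}
After op 7 (replace /n 52): {"av":97,"n":52,"nr":70,"s":20,"vcr":56}
After op 8 (replace /av 51): {"av":51,"n":52,"nr":70,"s":20,"vcr":56}
After op 9 (replace /n 12): {"av":51,"n":12,"nr":70,"s":20,"vcr":56}
After op 10 (add /t 64): {"av":51,"n":12,"nr":70,"s":20,"t":64,"vcr":56}
After op 11 (replace /t 76): {"av":51,"n":12,"nr":70,"s":20,"t":76,"vcr":56}
After op 12 (replace /t 52): {"av":51,"n":12,"nr":70,"s":20,"t":52,"vcr":56}
After op 13 (add /vjd 95): {"av":51,"n":12,"nr":70,"s":20,"t":52,"vcr":56,"vjd":95}
After op 14 (replace /nr 96): {"av":51,"n":12,"nr":96,"s":20,"t":52,"vcr":56,"vjd":95}
After op 15 (replace /n 59): {"av":51,"n":59,"nr":96,"s":20,"t":52,"vcr":56,"vjd":95}
After op 16 (replace /vjd 36): {"av":51,"n":59,"nr":96,"s":20,"t":52,"vcr":56,"vjd":36}
After op 17 (add /s 52): {"av":51,"n":59,"nr":96,"s":52,"t":52,"vcr":56,"vjd":36}
Size at the root: 7

Answer: 7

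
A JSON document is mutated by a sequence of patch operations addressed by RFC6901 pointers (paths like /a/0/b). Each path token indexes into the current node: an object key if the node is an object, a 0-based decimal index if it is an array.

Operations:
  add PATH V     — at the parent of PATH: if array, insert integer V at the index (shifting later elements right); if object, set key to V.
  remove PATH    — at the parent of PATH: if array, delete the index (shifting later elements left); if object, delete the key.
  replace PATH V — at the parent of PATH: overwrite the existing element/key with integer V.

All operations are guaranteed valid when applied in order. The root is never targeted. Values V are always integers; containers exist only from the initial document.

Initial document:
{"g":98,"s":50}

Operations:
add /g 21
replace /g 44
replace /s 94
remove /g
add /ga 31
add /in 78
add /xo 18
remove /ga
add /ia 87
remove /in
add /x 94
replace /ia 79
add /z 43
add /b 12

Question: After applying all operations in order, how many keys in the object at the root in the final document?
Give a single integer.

After op 1 (add /g 21): {"g":21,"s":50}
After op 2 (replace /g 44): {"g":44,"s":50}
After op 3 (replace /s 94): {"g":44,"s":94}
After op 4 (remove /g): {"s":94}
After op 5 (add /ga 31): {"ga":31,"s":94}
After op 6 (add /in 78): {"ga":31,"in":78,"s":94}
After op 7 (add /xo 18): {"ga":31,"in":78,"s":94,"xo":18}
After op 8 (remove /ga): {"in":78,"s":94,"xo":18}
After op 9 (add /ia 87): {"ia":87,"in":78,"s":94,"xo":18}
After op 10 (remove /in): {"ia":87,"s":94,"xo":18}
After op 11 (add /x 94): {"ia":87,"s":94,"x":94,"xo":18}
After op 12 (replace /ia 79): {"ia":79,"s":94,"x":94,"xo":18}
After op 13 (add /z 43): {"ia":79,"s":94,"x":94,"xo":18,"z":43}
After op 14 (add /b 12): {"b":12,"ia":79,"s":94,"x":94,"xo":18,"z":43}
Size at the root: 6

Answer: 6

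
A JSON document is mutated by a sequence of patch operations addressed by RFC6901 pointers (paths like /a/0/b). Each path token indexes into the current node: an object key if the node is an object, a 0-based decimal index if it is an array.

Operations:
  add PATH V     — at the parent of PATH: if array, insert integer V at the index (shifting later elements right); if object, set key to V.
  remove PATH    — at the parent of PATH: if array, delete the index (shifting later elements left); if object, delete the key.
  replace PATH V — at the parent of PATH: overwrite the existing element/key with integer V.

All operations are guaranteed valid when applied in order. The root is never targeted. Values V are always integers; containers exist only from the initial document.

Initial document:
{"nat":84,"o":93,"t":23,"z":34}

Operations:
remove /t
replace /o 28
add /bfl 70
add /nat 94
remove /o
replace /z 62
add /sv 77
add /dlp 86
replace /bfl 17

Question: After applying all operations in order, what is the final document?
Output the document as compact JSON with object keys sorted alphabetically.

Answer: {"bfl":17,"dlp":86,"nat":94,"sv":77,"z":62}

Derivation:
After op 1 (remove /t): {"nat":84,"o":93,"z":34}
After op 2 (replace /o 28): {"nat":84,"o":28,"z":34}
After op 3 (add /bfl 70): {"bfl":70,"nat":84,"o":28,"z":34}
After op 4 (add /nat 94): {"bfl":70,"nat":94,"o":28,"z":34}
After op 5 (remove /o): {"bfl":70,"nat":94,"z":34}
After op 6 (replace /z 62): {"bfl":70,"nat":94,"z":62}
After op 7 (add /sv 77): {"bfl":70,"nat":94,"sv":77,"z":62}
After op 8 (add /dlp 86): {"bfl":70,"dlp":86,"nat":94,"sv":77,"z":62}
After op 9 (replace /bfl 17): {"bfl":17,"dlp":86,"nat":94,"sv":77,"z":62}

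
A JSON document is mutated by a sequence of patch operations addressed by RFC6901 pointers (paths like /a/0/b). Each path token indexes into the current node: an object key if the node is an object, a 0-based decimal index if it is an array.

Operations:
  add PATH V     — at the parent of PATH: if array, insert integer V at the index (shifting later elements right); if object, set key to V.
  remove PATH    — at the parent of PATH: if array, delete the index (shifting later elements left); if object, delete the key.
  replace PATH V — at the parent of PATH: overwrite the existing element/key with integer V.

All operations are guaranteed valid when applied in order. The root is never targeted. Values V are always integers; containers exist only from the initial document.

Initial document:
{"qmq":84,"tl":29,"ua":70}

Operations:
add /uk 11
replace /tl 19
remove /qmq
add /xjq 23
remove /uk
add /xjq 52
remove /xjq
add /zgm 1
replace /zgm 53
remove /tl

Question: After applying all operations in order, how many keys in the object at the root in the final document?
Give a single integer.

After op 1 (add /uk 11): {"qmq":84,"tl":29,"ua":70,"uk":11}
After op 2 (replace /tl 19): {"qmq":84,"tl":19,"ua":70,"uk":11}
After op 3 (remove /qmq): {"tl":19,"ua":70,"uk":11}
After op 4 (add /xjq 23): {"tl":19,"ua":70,"uk":11,"xjq":23}
After op 5 (remove /uk): {"tl":19,"ua":70,"xjq":23}
After op 6 (add /xjq 52): {"tl":19,"ua":70,"xjq":52}
After op 7 (remove /xjq): {"tl":19,"ua":70}
After op 8 (add /zgm 1): {"tl":19,"ua":70,"zgm":1}
After op 9 (replace /zgm 53): {"tl":19,"ua":70,"zgm":53}
After op 10 (remove /tl): {"ua":70,"zgm":53}
Size at the root: 2

Answer: 2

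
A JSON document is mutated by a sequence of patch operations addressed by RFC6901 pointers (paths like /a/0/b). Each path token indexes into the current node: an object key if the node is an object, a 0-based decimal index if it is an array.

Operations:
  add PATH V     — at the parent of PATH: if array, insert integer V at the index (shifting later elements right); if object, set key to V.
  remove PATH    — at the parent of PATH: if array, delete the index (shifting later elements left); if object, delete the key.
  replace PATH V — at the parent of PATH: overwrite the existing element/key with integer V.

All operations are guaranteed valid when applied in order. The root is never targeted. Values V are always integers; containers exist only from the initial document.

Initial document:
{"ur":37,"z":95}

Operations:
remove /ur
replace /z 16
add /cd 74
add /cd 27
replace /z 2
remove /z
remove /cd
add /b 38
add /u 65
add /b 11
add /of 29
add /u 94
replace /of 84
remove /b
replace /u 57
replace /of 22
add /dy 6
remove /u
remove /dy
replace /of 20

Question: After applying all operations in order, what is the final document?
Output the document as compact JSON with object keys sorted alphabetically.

After op 1 (remove /ur): {"z":95}
After op 2 (replace /z 16): {"z":16}
After op 3 (add /cd 74): {"cd":74,"z":16}
After op 4 (add /cd 27): {"cd":27,"z":16}
After op 5 (replace /z 2): {"cd":27,"z":2}
After op 6 (remove /z): {"cd":27}
After op 7 (remove /cd): {}
After op 8 (add /b 38): {"b":38}
After op 9 (add /u 65): {"b":38,"u":65}
After op 10 (add /b 11): {"b":11,"u":65}
After op 11 (add /of 29): {"b":11,"of":29,"u":65}
After op 12 (add /u 94): {"b":11,"of":29,"u":94}
After op 13 (replace /of 84): {"b":11,"of":84,"u":94}
After op 14 (remove /b): {"of":84,"u":94}
After op 15 (replace /u 57): {"of":84,"u":57}
After op 16 (replace /of 22): {"of":22,"u":57}
After op 17 (add /dy 6): {"dy":6,"of":22,"u":57}
After op 18 (remove /u): {"dy":6,"of":22}
After op 19 (remove /dy): {"of":22}
After op 20 (replace /of 20): {"of":20}

Answer: {"of":20}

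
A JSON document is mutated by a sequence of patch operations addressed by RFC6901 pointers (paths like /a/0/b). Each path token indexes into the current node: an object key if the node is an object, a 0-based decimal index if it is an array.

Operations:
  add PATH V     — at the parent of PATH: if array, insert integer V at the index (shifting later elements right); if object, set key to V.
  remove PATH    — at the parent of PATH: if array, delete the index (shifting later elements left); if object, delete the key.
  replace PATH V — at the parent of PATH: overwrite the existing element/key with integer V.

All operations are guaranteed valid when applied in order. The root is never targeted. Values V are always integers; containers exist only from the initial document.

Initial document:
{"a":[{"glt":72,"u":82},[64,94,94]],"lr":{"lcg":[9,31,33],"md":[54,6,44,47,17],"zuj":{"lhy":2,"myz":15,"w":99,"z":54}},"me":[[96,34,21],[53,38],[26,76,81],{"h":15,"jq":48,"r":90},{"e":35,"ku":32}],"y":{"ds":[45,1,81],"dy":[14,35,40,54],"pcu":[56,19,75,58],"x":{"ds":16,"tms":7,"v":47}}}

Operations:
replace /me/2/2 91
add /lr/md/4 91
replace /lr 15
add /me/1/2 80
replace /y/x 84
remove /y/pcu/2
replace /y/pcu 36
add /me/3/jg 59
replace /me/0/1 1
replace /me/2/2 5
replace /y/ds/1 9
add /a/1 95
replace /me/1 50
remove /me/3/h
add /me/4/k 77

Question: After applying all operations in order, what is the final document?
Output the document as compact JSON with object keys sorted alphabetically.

After op 1 (replace /me/2/2 91): {"a":[{"glt":72,"u":82},[64,94,94]],"lr":{"lcg":[9,31,33],"md":[54,6,44,47,17],"zuj":{"lhy":2,"myz":15,"w":99,"z":54}},"me":[[96,34,21],[53,38],[26,76,91],{"h":15,"jq":48,"r":90},{"e":35,"ku":32}],"y":{"ds":[45,1,81],"dy":[14,35,40,54],"pcu":[56,19,75,58],"x":{"ds":16,"tms":7,"v":47}}}
After op 2 (add /lr/md/4 91): {"a":[{"glt":72,"u":82},[64,94,94]],"lr":{"lcg":[9,31,33],"md":[54,6,44,47,91,17],"zuj":{"lhy":2,"myz":15,"w":99,"z":54}},"me":[[96,34,21],[53,38],[26,76,91],{"h":15,"jq":48,"r":90},{"e":35,"ku":32}],"y":{"ds":[45,1,81],"dy":[14,35,40,54],"pcu":[56,19,75,58],"x":{"ds":16,"tms":7,"v":47}}}
After op 3 (replace /lr 15): {"a":[{"glt":72,"u":82},[64,94,94]],"lr":15,"me":[[96,34,21],[53,38],[26,76,91],{"h":15,"jq":48,"r":90},{"e":35,"ku":32}],"y":{"ds":[45,1,81],"dy":[14,35,40,54],"pcu":[56,19,75,58],"x":{"ds":16,"tms":7,"v":47}}}
After op 4 (add /me/1/2 80): {"a":[{"glt":72,"u":82},[64,94,94]],"lr":15,"me":[[96,34,21],[53,38,80],[26,76,91],{"h":15,"jq":48,"r":90},{"e":35,"ku":32}],"y":{"ds":[45,1,81],"dy":[14,35,40,54],"pcu":[56,19,75,58],"x":{"ds":16,"tms":7,"v":47}}}
After op 5 (replace /y/x 84): {"a":[{"glt":72,"u":82},[64,94,94]],"lr":15,"me":[[96,34,21],[53,38,80],[26,76,91],{"h":15,"jq":48,"r":90},{"e":35,"ku":32}],"y":{"ds":[45,1,81],"dy":[14,35,40,54],"pcu":[56,19,75,58],"x":84}}
After op 6 (remove /y/pcu/2): {"a":[{"glt":72,"u":82},[64,94,94]],"lr":15,"me":[[96,34,21],[53,38,80],[26,76,91],{"h":15,"jq":48,"r":90},{"e":35,"ku":32}],"y":{"ds":[45,1,81],"dy":[14,35,40,54],"pcu":[56,19,58],"x":84}}
After op 7 (replace /y/pcu 36): {"a":[{"glt":72,"u":82},[64,94,94]],"lr":15,"me":[[96,34,21],[53,38,80],[26,76,91],{"h":15,"jq":48,"r":90},{"e":35,"ku":32}],"y":{"ds":[45,1,81],"dy":[14,35,40,54],"pcu":36,"x":84}}
After op 8 (add /me/3/jg 59): {"a":[{"glt":72,"u":82},[64,94,94]],"lr":15,"me":[[96,34,21],[53,38,80],[26,76,91],{"h":15,"jg":59,"jq":48,"r":90},{"e":35,"ku":32}],"y":{"ds":[45,1,81],"dy":[14,35,40,54],"pcu":36,"x":84}}
After op 9 (replace /me/0/1 1): {"a":[{"glt":72,"u":82},[64,94,94]],"lr":15,"me":[[96,1,21],[53,38,80],[26,76,91],{"h":15,"jg":59,"jq":48,"r":90},{"e":35,"ku":32}],"y":{"ds":[45,1,81],"dy":[14,35,40,54],"pcu":36,"x":84}}
After op 10 (replace /me/2/2 5): {"a":[{"glt":72,"u":82},[64,94,94]],"lr":15,"me":[[96,1,21],[53,38,80],[26,76,5],{"h":15,"jg":59,"jq":48,"r":90},{"e":35,"ku":32}],"y":{"ds":[45,1,81],"dy":[14,35,40,54],"pcu":36,"x":84}}
After op 11 (replace /y/ds/1 9): {"a":[{"glt":72,"u":82},[64,94,94]],"lr":15,"me":[[96,1,21],[53,38,80],[26,76,5],{"h":15,"jg":59,"jq":48,"r":90},{"e":35,"ku":32}],"y":{"ds":[45,9,81],"dy":[14,35,40,54],"pcu":36,"x":84}}
After op 12 (add /a/1 95): {"a":[{"glt":72,"u":82},95,[64,94,94]],"lr":15,"me":[[96,1,21],[53,38,80],[26,76,5],{"h":15,"jg":59,"jq":48,"r":90},{"e":35,"ku":32}],"y":{"ds":[45,9,81],"dy":[14,35,40,54],"pcu":36,"x":84}}
After op 13 (replace /me/1 50): {"a":[{"glt":72,"u":82},95,[64,94,94]],"lr":15,"me":[[96,1,21],50,[26,76,5],{"h":15,"jg":59,"jq":48,"r":90},{"e":35,"ku":32}],"y":{"ds":[45,9,81],"dy":[14,35,40,54],"pcu":36,"x":84}}
After op 14 (remove /me/3/h): {"a":[{"glt":72,"u":82},95,[64,94,94]],"lr":15,"me":[[96,1,21],50,[26,76,5],{"jg":59,"jq":48,"r":90},{"e":35,"ku":32}],"y":{"ds":[45,9,81],"dy":[14,35,40,54],"pcu":36,"x":84}}
After op 15 (add /me/4/k 77): {"a":[{"glt":72,"u":82},95,[64,94,94]],"lr":15,"me":[[96,1,21],50,[26,76,5],{"jg":59,"jq":48,"r":90},{"e":35,"k":77,"ku":32}],"y":{"ds":[45,9,81],"dy":[14,35,40,54],"pcu":36,"x":84}}

Answer: {"a":[{"glt":72,"u":82},95,[64,94,94]],"lr":15,"me":[[96,1,21],50,[26,76,5],{"jg":59,"jq":48,"r":90},{"e":35,"k":77,"ku":32}],"y":{"ds":[45,9,81],"dy":[14,35,40,54],"pcu":36,"x":84}}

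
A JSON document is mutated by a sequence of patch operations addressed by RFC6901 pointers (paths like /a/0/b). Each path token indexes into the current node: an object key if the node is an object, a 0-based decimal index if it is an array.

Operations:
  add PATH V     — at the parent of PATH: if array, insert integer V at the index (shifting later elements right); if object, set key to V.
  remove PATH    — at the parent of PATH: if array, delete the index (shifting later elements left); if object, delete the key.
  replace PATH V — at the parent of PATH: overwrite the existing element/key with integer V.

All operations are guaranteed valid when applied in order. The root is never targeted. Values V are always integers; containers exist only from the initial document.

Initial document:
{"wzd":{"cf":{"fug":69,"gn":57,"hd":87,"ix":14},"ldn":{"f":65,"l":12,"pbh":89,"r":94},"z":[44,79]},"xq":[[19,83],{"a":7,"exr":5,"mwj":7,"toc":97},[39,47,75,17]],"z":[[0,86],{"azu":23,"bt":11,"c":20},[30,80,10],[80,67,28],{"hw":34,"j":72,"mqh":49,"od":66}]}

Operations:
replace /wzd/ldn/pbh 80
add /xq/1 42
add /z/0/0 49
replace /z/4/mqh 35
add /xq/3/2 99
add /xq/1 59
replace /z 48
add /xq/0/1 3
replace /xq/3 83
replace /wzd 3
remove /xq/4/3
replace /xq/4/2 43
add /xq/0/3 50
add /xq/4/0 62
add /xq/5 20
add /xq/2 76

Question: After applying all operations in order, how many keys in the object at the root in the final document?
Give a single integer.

Answer: 3

Derivation:
After op 1 (replace /wzd/ldn/pbh 80): {"wzd":{"cf":{"fug":69,"gn":57,"hd":87,"ix":14},"ldn":{"f":65,"l":12,"pbh":80,"r":94},"z":[44,79]},"xq":[[19,83],{"a":7,"exr":5,"mwj":7,"toc":97},[39,47,75,17]],"z":[[0,86],{"azu":23,"bt":11,"c":20},[30,80,10],[80,67,28],{"hw":34,"j":72,"mqh":49,"od":66}]}
After op 2 (add /xq/1 42): {"wzd":{"cf":{"fug":69,"gn":57,"hd":87,"ix":14},"ldn":{"f":65,"l":12,"pbh":80,"r":94},"z":[44,79]},"xq":[[19,83],42,{"a":7,"exr":5,"mwj":7,"toc":97},[39,47,75,17]],"z":[[0,86],{"azu":23,"bt":11,"c":20},[30,80,10],[80,67,28],{"hw":34,"j":72,"mqh":49,"od":66}]}
After op 3 (add /z/0/0 49): {"wzd":{"cf":{"fug":69,"gn":57,"hd":87,"ix":14},"ldn":{"f":65,"l":12,"pbh":80,"r":94},"z":[44,79]},"xq":[[19,83],42,{"a":7,"exr":5,"mwj":7,"toc":97},[39,47,75,17]],"z":[[49,0,86],{"azu":23,"bt":11,"c":20},[30,80,10],[80,67,28],{"hw":34,"j":72,"mqh":49,"od":66}]}
After op 4 (replace /z/4/mqh 35): {"wzd":{"cf":{"fug":69,"gn":57,"hd":87,"ix":14},"ldn":{"f":65,"l":12,"pbh":80,"r":94},"z":[44,79]},"xq":[[19,83],42,{"a":7,"exr":5,"mwj":7,"toc":97},[39,47,75,17]],"z":[[49,0,86],{"azu":23,"bt":11,"c":20},[30,80,10],[80,67,28],{"hw":34,"j":72,"mqh":35,"od":66}]}
After op 5 (add /xq/3/2 99): {"wzd":{"cf":{"fug":69,"gn":57,"hd":87,"ix":14},"ldn":{"f":65,"l":12,"pbh":80,"r":94},"z":[44,79]},"xq":[[19,83],42,{"a":7,"exr":5,"mwj":7,"toc":97},[39,47,99,75,17]],"z":[[49,0,86],{"azu":23,"bt":11,"c":20},[30,80,10],[80,67,28],{"hw":34,"j":72,"mqh":35,"od":66}]}
After op 6 (add /xq/1 59): {"wzd":{"cf":{"fug":69,"gn":57,"hd":87,"ix":14},"ldn":{"f":65,"l":12,"pbh":80,"r":94},"z":[44,79]},"xq":[[19,83],59,42,{"a":7,"exr":5,"mwj":7,"toc":97},[39,47,99,75,17]],"z":[[49,0,86],{"azu":23,"bt":11,"c":20},[30,80,10],[80,67,28],{"hw":34,"j":72,"mqh":35,"od":66}]}
After op 7 (replace /z 48): {"wzd":{"cf":{"fug":69,"gn":57,"hd":87,"ix":14},"ldn":{"f":65,"l":12,"pbh":80,"r":94},"z":[44,79]},"xq":[[19,83],59,42,{"a":7,"exr":5,"mwj":7,"toc":97},[39,47,99,75,17]],"z":48}
After op 8 (add /xq/0/1 3): {"wzd":{"cf":{"fug":69,"gn":57,"hd":87,"ix":14},"ldn":{"f":65,"l":12,"pbh":80,"r":94},"z":[44,79]},"xq":[[19,3,83],59,42,{"a":7,"exr":5,"mwj":7,"toc":97},[39,47,99,75,17]],"z":48}
After op 9 (replace /xq/3 83): {"wzd":{"cf":{"fug":69,"gn":57,"hd":87,"ix":14},"ldn":{"f":65,"l":12,"pbh":80,"r":94},"z":[44,79]},"xq":[[19,3,83],59,42,83,[39,47,99,75,17]],"z":48}
After op 10 (replace /wzd 3): {"wzd":3,"xq":[[19,3,83],59,42,83,[39,47,99,75,17]],"z":48}
After op 11 (remove /xq/4/3): {"wzd":3,"xq":[[19,3,83],59,42,83,[39,47,99,17]],"z":48}
After op 12 (replace /xq/4/2 43): {"wzd":3,"xq":[[19,3,83],59,42,83,[39,47,43,17]],"z":48}
After op 13 (add /xq/0/3 50): {"wzd":3,"xq":[[19,3,83,50],59,42,83,[39,47,43,17]],"z":48}
After op 14 (add /xq/4/0 62): {"wzd":3,"xq":[[19,3,83,50],59,42,83,[62,39,47,43,17]],"z":48}
After op 15 (add /xq/5 20): {"wzd":3,"xq":[[19,3,83,50],59,42,83,[62,39,47,43,17],20],"z":48}
After op 16 (add /xq/2 76): {"wzd":3,"xq":[[19,3,83,50],59,76,42,83,[62,39,47,43,17],20],"z":48}
Size at the root: 3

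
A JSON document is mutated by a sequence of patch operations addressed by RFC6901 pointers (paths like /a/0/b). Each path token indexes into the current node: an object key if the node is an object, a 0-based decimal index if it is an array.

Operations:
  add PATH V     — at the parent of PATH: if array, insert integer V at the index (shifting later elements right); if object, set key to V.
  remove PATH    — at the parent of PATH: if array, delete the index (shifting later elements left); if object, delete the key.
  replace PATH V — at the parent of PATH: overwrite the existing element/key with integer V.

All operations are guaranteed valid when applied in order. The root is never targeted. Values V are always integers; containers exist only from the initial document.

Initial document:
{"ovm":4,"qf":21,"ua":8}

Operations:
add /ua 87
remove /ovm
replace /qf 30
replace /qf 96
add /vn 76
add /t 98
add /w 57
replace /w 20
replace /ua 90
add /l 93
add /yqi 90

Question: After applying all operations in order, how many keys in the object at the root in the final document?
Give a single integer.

Answer: 7

Derivation:
After op 1 (add /ua 87): {"ovm":4,"qf":21,"ua":87}
After op 2 (remove /ovm): {"qf":21,"ua":87}
After op 3 (replace /qf 30): {"qf":30,"ua":87}
After op 4 (replace /qf 96): {"qf":96,"ua":87}
After op 5 (add /vn 76): {"qf":96,"ua":87,"vn":76}
After op 6 (add /t 98): {"qf":96,"t":98,"ua":87,"vn":76}
After op 7 (add /w 57): {"qf":96,"t":98,"ua":87,"vn":76,"w":57}
After op 8 (replace /w 20): {"qf":96,"t":98,"ua":87,"vn":76,"w":20}
After op 9 (replace /ua 90): {"qf":96,"t":98,"ua":90,"vn":76,"w":20}
After op 10 (add /l 93): {"l":93,"qf":96,"t":98,"ua":90,"vn":76,"w":20}
After op 11 (add /yqi 90): {"l":93,"qf":96,"t":98,"ua":90,"vn":76,"w":20,"yqi":90}
Size at the root: 7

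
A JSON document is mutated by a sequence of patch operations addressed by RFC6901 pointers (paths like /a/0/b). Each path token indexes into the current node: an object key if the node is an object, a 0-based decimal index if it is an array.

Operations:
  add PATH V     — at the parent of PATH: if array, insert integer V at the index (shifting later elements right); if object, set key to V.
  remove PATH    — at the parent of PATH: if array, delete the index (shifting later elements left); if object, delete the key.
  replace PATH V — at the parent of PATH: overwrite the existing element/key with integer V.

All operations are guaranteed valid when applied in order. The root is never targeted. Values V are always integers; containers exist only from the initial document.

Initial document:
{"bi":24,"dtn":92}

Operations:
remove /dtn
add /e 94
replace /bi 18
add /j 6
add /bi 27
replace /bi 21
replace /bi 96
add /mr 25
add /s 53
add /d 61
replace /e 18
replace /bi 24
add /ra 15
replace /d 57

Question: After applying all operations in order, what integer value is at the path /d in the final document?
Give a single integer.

After op 1 (remove /dtn): {"bi":24}
After op 2 (add /e 94): {"bi":24,"e":94}
After op 3 (replace /bi 18): {"bi":18,"e":94}
After op 4 (add /j 6): {"bi":18,"e":94,"j":6}
After op 5 (add /bi 27): {"bi":27,"e":94,"j":6}
After op 6 (replace /bi 21): {"bi":21,"e":94,"j":6}
After op 7 (replace /bi 96): {"bi":96,"e":94,"j":6}
After op 8 (add /mr 25): {"bi":96,"e":94,"j":6,"mr":25}
After op 9 (add /s 53): {"bi":96,"e":94,"j":6,"mr":25,"s":53}
After op 10 (add /d 61): {"bi":96,"d":61,"e":94,"j":6,"mr":25,"s":53}
After op 11 (replace /e 18): {"bi":96,"d":61,"e":18,"j":6,"mr":25,"s":53}
After op 12 (replace /bi 24): {"bi":24,"d":61,"e":18,"j":6,"mr":25,"s":53}
After op 13 (add /ra 15): {"bi":24,"d":61,"e":18,"j":6,"mr":25,"ra":15,"s":53}
After op 14 (replace /d 57): {"bi":24,"d":57,"e":18,"j":6,"mr":25,"ra":15,"s":53}
Value at /d: 57

Answer: 57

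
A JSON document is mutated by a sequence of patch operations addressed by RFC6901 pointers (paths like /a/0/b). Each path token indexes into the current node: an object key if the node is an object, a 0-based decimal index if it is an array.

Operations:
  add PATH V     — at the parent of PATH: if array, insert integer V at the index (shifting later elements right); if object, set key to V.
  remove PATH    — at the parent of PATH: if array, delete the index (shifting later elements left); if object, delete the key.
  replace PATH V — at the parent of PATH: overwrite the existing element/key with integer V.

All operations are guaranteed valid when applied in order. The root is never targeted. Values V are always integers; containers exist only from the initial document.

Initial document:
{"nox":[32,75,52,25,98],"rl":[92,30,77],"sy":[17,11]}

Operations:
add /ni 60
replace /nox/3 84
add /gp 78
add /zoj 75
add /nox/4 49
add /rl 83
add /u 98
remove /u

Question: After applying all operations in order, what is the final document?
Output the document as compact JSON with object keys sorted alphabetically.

Answer: {"gp":78,"ni":60,"nox":[32,75,52,84,49,98],"rl":83,"sy":[17,11],"zoj":75}

Derivation:
After op 1 (add /ni 60): {"ni":60,"nox":[32,75,52,25,98],"rl":[92,30,77],"sy":[17,11]}
After op 2 (replace /nox/3 84): {"ni":60,"nox":[32,75,52,84,98],"rl":[92,30,77],"sy":[17,11]}
After op 3 (add /gp 78): {"gp":78,"ni":60,"nox":[32,75,52,84,98],"rl":[92,30,77],"sy":[17,11]}
After op 4 (add /zoj 75): {"gp":78,"ni":60,"nox":[32,75,52,84,98],"rl":[92,30,77],"sy":[17,11],"zoj":75}
After op 5 (add /nox/4 49): {"gp":78,"ni":60,"nox":[32,75,52,84,49,98],"rl":[92,30,77],"sy":[17,11],"zoj":75}
After op 6 (add /rl 83): {"gp":78,"ni":60,"nox":[32,75,52,84,49,98],"rl":83,"sy":[17,11],"zoj":75}
After op 7 (add /u 98): {"gp":78,"ni":60,"nox":[32,75,52,84,49,98],"rl":83,"sy":[17,11],"u":98,"zoj":75}
After op 8 (remove /u): {"gp":78,"ni":60,"nox":[32,75,52,84,49,98],"rl":83,"sy":[17,11],"zoj":75}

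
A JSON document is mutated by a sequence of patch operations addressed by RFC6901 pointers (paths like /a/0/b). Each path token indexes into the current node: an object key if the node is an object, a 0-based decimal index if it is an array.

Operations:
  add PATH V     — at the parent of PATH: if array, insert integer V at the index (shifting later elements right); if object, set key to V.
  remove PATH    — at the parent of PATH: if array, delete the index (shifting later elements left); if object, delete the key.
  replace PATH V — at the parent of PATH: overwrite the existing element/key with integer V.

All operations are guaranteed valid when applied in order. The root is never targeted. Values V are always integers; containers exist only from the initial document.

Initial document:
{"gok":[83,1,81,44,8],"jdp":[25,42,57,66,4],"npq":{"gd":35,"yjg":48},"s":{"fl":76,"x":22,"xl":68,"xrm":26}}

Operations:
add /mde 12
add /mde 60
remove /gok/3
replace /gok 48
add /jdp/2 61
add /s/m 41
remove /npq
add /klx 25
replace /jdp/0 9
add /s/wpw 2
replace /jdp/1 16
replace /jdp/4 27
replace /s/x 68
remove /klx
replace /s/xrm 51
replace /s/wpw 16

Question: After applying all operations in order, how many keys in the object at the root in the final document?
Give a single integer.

After op 1 (add /mde 12): {"gok":[83,1,81,44,8],"jdp":[25,42,57,66,4],"mde":12,"npq":{"gd":35,"yjg":48},"s":{"fl":76,"x":22,"xl":68,"xrm":26}}
After op 2 (add /mde 60): {"gok":[83,1,81,44,8],"jdp":[25,42,57,66,4],"mde":60,"npq":{"gd":35,"yjg":48},"s":{"fl":76,"x":22,"xl":68,"xrm":26}}
After op 3 (remove /gok/3): {"gok":[83,1,81,8],"jdp":[25,42,57,66,4],"mde":60,"npq":{"gd":35,"yjg":48},"s":{"fl":76,"x":22,"xl":68,"xrm":26}}
After op 4 (replace /gok 48): {"gok":48,"jdp":[25,42,57,66,4],"mde":60,"npq":{"gd":35,"yjg":48},"s":{"fl":76,"x":22,"xl":68,"xrm":26}}
After op 5 (add /jdp/2 61): {"gok":48,"jdp":[25,42,61,57,66,4],"mde":60,"npq":{"gd":35,"yjg":48},"s":{"fl":76,"x":22,"xl":68,"xrm":26}}
After op 6 (add /s/m 41): {"gok":48,"jdp":[25,42,61,57,66,4],"mde":60,"npq":{"gd":35,"yjg":48},"s":{"fl":76,"m":41,"x":22,"xl":68,"xrm":26}}
After op 7 (remove /npq): {"gok":48,"jdp":[25,42,61,57,66,4],"mde":60,"s":{"fl":76,"m":41,"x":22,"xl":68,"xrm":26}}
After op 8 (add /klx 25): {"gok":48,"jdp":[25,42,61,57,66,4],"klx":25,"mde":60,"s":{"fl":76,"m":41,"x":22,"xl":68,"xrm":26}}
After op 9 (replace /jdp/0 9): {"gok":48,"jdp":[9,42,61,57,66,4],"klx":25,"mde":60,"s":{"fl":76,"m":41,"x":22,"xl":68,"xrm":26}}
After op 10 (add /s/wpw 2): {"gok":48,"jdp":[9,42,61,57,66,4],"klx":25,"mde":60,"s":{"fl":76,"m":41,"wpw":2,"x":22,"xl":68,"xrm":26}}
After op 11 (replace /jdp/1 16): {"gok":48,"jdp":[9,16,61,57,66,4],"klx":25,"mde":60,"s":{"fl":76,"m":41,"wpw":2,"x":22,"xl":68,"xrm":26}}
After op 12 (replace /jdp/4 27): {"gok":48,"jdp":[9,16,61,57,27,4],"klx":25,"mde":60,"s":{"fl":76,"m":41,"wpw":2,"x":22,"xl":68,"xrm":26}}
After op 13 (replace /s/x 68): {"gok":48,"jdp":[9,16,61,57,27,4],"klx":25,"mde":60,"s":{"fl":76,"m":41,"wpw":2,"x":68,"xl":68,"xrm":26}}
After op 14 (remove /klx): {"gok":48,"jdp":[9,16,61,57,27,4],"mde":60,"s":{"fl":76,"m":41,"wpw":2,"x":68,"xl":68,"xrm":26}}
After op 15 (replace /s/xrm 51): {"gok":48,"jdp":[9,16,61,57,27,4],"mde":60,"s":{"fl":76,"m":41,"wpw":2,"x":68,"xl":68,"xrm":51}}
After op 16 (replace /s/wpw 16): {"gok":48,"jdp":[9,16,61,57,27,4],"mde":60,"s":{"fl":76,"m":41,"wpw":16,"x":68,"xl":68,"xrm":51}}
Size at the root: 4

Answer: 4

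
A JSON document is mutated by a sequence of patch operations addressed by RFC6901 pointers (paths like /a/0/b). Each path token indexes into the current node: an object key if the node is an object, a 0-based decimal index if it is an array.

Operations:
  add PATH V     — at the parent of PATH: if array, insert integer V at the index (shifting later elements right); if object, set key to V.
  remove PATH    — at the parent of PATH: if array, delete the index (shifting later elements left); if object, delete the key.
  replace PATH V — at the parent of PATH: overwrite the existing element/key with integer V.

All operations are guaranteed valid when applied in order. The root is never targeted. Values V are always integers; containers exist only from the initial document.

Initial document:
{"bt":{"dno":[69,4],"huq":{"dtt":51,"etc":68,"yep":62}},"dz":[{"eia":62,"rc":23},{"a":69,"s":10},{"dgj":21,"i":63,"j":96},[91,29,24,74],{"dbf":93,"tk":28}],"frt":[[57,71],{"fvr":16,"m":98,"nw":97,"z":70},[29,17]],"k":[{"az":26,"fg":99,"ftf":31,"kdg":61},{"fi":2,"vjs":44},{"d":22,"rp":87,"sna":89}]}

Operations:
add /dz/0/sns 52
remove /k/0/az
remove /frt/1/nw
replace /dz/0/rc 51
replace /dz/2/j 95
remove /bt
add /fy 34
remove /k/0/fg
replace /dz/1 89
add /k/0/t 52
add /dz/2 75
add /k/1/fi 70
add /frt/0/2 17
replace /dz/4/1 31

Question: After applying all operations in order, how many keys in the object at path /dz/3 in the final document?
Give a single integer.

After op 1 (add /dz/0/sns 52): {"bt":{"dno":[69,4],"huq":{"dtt":51,"etc":68,"yep":62}},"dz":[{"eia":62,"rc":23,"sns":52},{"a":69,"s":10},{"dgj":21,"i":63,"j":96},[91,29,24,74],{"dbf":93,"tk":28}],"frt":[[57,71],{"fvr":16,"m":98,"nw":97,"z":70},[29,17]],"k":[{"az":26,"fg":99,"ftf":31,"kdg":61},{"fi":2,"vjs":44},{"d":22,"rp":87,"sna":89}]}
After op 2 (remove /k/0/az): {"bt":{"dno":[69,4],"huq":{"dtt":51,"etc":68,"yep":62}},"dz":[{"eia":62,"rc":23,"sns":52},{"a":69,"s":10},{"dgj":21,"i":63,"j":96},[91,29,24,74],{"dbf":93,"tk":28}],"frt":[[57,71],{"fvr":16,"m":98,"nw":97,"z":70},[29,17]],"k":[{"fg":99,"ftf":31,"kdg":61},{"fi":2,"vjs":44},{"d":22,"rp":87,"sna":89}]}
After op 3 (remove /frt/1/nw): {"bt":{"dno":[69,4],"huq":{"dtt":51,"etc":68,"yep":62}},"dz":[{"eia":62,"rc":23,"sns":52},{"a":69,"s":10},{"dgj":21,"i":63,"j":96},[91,29,24,74],{"dbf":93,"tk":28}],"frt":[[57,71],{"fvr":16,"m":98,"z":70},[29,17]],"k":[{"fg":99,"ftf":31,"kdg":61},{"fi":2,"vjs":44},{"d":22,"rp":87,"sna":89}]}
After op 4 (replace /dz/0/rc 51): {"bt":{"dno":[69,4],"huq":{"dtt":51,"etc":68,"yep":62}},"dz":[{"eia":62,"rc":51,"sns":52},{"a":69,"s":10},{"dgj":21,"i":63,"j":96},[91,29,24,74],{"dbf":93,"tk":28}],"frt":[[57,71],{"fvr":16,"m":98,"z":70},[29,17]],"k":[{"fg":99,"ftf":31,"kdg":61},{"fi":2,"vjs":44},{"d":22,"rp":87,"sna":89}]}
After op 5 (replace /dz/2/j 95): {"bt":{"dno":[69,4],"huq":{"dtt":51,"etc":68,"yep":62}},"dz":[{"eia":62,"rc":51,"sns":52},{"a":69,"s":10},{"dgj":21,"i":63,"j":95},[91,29,24,74],{"dbf":93,"tk":28}],"frt":[[57,71],{"fvr":16,"m":98,"z":70},[29,17]],"k":[{"fg":99,"ftf":31,"kdg":61},{"fi":2,"vjs":44},{"d":22,"rp":87,"sna":89}]}
After op 6 (remove /bt): {"dz":[{"eia":62,"rc":51,"sns":52},{"a":69,"s":10},{"dgj":21,"i":63,"j":95},[91,29,24,74],{"dbf":93,"tk":28}],"frt":[[57,71],{"fvr":16,"m":98,"z":70},[29,17]],"k":[{"fg":99,"ftf":31,"kdg":61},{"fi":2,"vjs":44},{"d":22,"rp":87,"sna":89}]}
After op 7 (add /fy 34): {"dz":[{"eia":62,"rc":51,"sns":52},{"a":69,"s":10},{"dgj":21,"i":63,"j":95},[91,29,24,74],{"dbf":93,"tk":28}],"frt":[[57,71],{"fvr":16,"m":98,"z":70},[29,17]],"fy":34,"k":[{"fg":99,"ftf":31,"kdg":61},{"fi":2,"vjs":44},{"d":22,"rp":87,"sna":89}]}
After op 8 (remove /k/0/fg): {"dz":[{"eia":62,"rc":51,"sns":52},{"a":69,"s":10},{"dgj":21,"i":63,"j":95},[91,29,24,74],{"dbf":93,"tk":28}],"frt":[[57,71],{"fvr":16,"m":98,"z":70},[29,17]],"fy":34,"k":[{"ftf":31,"kdg":61},{"fi":2,"vjs":44},{"d":22,"rp":87,"sna":89}]}
After op 9 (replace /dz/1 89): {"dz":[{"eia":62,"rc":51,"sns":52},89,{"dgj":21,"i":63,"j":95},[91,29,24,74],{"dbf":93,"tk":28}],"frt":[[57,71],{"fvr":16,"m":98,"z":70},[29,17]],"fy":34,"k":[{"ftf":31,"kdg":61},{"fi":2,"vjs":44},{"d":22,"rp":87,"sna":89}]}
After op 10 (add /k/0/t 52): {"dz":[{"eia":62,"rc":51,"sns":52},89,{"dgj":21,"i":63,"j":95},[91,29,24,74],{"dbf":93,"tk":28}],"frt":[[57,71],{"fvr":16,"m":98,"z":70},[29,17]],"fy":34,"k":[{"ftf":31,"kdg":61,"t":52},{"fi":2,"vjs":44},{"d":22,"rp":87,"sna":89}]}
After op 11 (add /dz/2 75): {"dz":[{"eia":62,"rc":51,"sns":52},89,75,{"dgj":21,"i":63,"j":95},[91,29,24,74],{"dbf":93,"tk":28}],"frt":[[57,71],{"fvr":16,"m":98,"z":70},[29,17]],"fy":34,"k":[{"ftf":31,"kdg":61,"t":52},{"fi":2,"vjs":44},{"d":22,"rp":87,"sna":89}]}
After op 12 (add /k/1/fi 70): {"dz":[{"eia":62,"rc":51,"sns":52},89,75,{"dgj":21,"i":63,"j":95},[91,29,24,74],{"dbf":93,"tk":28}],"frt":[[57,71],{"fvr":16,"m":98,"z":70},[29,17]],"fy":34,"k":[{"ftf":31,"kdg":61,"t":52},{"fi":70,"vjs":44},{"d":22,"rp":87,"sna":89}]}
After op 13 (add /frt/0/2 17): {"dz":[{"eia":62,"rc":51,"sns":52},89,75,{"dgj":21,"i":63,"j":95},[91,29,24,74],{"dbf":93,"tk":28}],"frt":[[57,71,17],{"fvr":16,"m":98,"z":70},[29,17]],"fy":34,"k":[{"ftf":31,"kdg":61,"t":52},{"fi":70,"vjs":44},{"d":22,"rp":87,"sna":89}]}
After op 14 (replace /dz/4/1 31): {"dz":[{"eia":62,"rc":51,"sns":52},89,75,{"dgj":21,"i":63,"j":95},[91,31,24,74],{"dbf":93,"tk":28}],"frt":[[57,71,17],{"fvr":16,"m":98,"z":70},[29,17]],"fy":34,"k":[{"ftf":31,"kdg":61,"t":52},{"fi":70,"vjs":44},{"d":22,"rp":87,"sna":89}]}
Size at path /dz/3: 3

Answer: 3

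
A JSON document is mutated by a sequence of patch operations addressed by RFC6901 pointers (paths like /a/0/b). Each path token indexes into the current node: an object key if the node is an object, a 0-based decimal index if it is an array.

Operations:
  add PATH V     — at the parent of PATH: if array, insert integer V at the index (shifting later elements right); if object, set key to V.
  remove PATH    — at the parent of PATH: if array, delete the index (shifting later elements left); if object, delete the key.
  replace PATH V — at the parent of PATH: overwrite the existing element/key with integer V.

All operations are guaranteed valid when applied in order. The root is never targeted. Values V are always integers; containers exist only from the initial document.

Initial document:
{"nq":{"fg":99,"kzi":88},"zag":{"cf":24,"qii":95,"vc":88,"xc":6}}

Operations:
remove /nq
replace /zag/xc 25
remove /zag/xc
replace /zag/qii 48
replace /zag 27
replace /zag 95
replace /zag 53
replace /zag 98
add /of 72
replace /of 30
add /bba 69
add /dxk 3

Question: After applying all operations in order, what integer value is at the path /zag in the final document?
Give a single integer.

Answer: 98

Derivation:
After op 1 (remove /nq): {"zag":{"cf":24,"qii":95,"vc":88,"xc":6}}
After op 2 (replace /zag/xc 25): {"zag":{"cf":24,"qii":95,"vc":88,"xc":25}}
After op 3 (remove /zag/xc): {"zag":{"cf":24,"qii":95,"vc":88}}
After op 4 (replace /zag/qii 48): {"zag":{"cf":24,"qii":48,"vc":88}}
After op 5 (replace /zag 27): {"zag":27}
After op 6 (replace /zag 95): {"zag":95}
After op 7 (replace /zag 53): {"zag":53}
After op 8 (replace /zag 98): {"zag":98}
After op 9 (add /of 72): {"of":72,"zag":98}
After op 10 (replace /of 30): {"of":30,"zag":98}
After op 11 (add /bba 69): {"bba":69,"of":30,"zag":98}
After op 12 (add /dxk 3): {"bba":69,"dxk":3,"of":30,"zag":98}
Value at /zag: 98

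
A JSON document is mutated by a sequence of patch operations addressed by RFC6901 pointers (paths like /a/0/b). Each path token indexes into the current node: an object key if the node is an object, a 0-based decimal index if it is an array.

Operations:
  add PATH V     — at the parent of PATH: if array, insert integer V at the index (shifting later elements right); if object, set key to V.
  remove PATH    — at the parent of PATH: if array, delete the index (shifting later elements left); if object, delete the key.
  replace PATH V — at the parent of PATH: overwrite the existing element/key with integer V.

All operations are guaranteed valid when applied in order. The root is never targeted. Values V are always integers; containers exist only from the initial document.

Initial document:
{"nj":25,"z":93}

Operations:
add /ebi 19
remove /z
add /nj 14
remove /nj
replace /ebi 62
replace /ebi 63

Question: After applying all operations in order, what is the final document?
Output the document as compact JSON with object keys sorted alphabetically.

Answer: {"ebi":63}

Derivation:
After op 1 (add /ebi 19): {"ebi":19,"nj":25,"z":93}
After op 2 (remove /z): {"ebi":19,"nj":25}
After op 3 (add /nj 14): {"ebi":19,"nj":14}
After op 4 (remove /nj): {"ebi":19}
After op 5 (replace /ebi 62): {"ebi":62}
After op 6 (replace /ebi 63): {"ebi":63}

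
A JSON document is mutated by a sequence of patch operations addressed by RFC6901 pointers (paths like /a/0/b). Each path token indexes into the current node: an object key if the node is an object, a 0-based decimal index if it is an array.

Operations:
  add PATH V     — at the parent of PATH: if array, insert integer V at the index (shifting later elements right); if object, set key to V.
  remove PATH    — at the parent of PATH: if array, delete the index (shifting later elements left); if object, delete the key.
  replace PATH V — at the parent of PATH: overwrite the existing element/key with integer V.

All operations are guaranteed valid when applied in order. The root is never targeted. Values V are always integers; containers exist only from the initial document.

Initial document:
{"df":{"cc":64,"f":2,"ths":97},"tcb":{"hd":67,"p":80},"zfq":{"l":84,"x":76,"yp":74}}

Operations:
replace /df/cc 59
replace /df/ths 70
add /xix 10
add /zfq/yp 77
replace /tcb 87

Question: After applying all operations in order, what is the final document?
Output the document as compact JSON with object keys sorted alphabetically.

After op 1 (replace /df/cc 59): {"df":{"cc":59,"f":2,"ths":97},"tcb":{"hd":67,"p":80},"zfq":{"l":84,"x":76,"yp":74}}
After op 2 (replace /df/ths 70): {"df":{"cc":59,"f":2,"ths":70},"tcb":{"hd":67,"p":80},"zfq":{"l":84,"x":76,"yp":74}}
After op 3 (add /xix 10): {"df":{"cc":59,"f":2,"ths":70},"tcb":{"hd":67,"p":80},"xix":10,"zfq":{"l":84,"x":76,"yp":74}}
After op 4 (add /zfq/yp 77): {"df":{"cc":59,"f":2,"ths":70},"tcb":{"hd":67,"p":80},"xix":10,"zfq":{"l":84,"x":76,"yp":77}}
After op 5 (replace /tcb 87): {"df":{"cc":59,"f":2,"ths":70},"tcb":87,"xix":10,"zfq":{"l":84,"x":76,"yp":77}}

Answer: {"df":{"cc":59,"f":2,"ths":70},"tcb":87,"xix":10,"zfq":{"l":84,"x":76,"yp":77}}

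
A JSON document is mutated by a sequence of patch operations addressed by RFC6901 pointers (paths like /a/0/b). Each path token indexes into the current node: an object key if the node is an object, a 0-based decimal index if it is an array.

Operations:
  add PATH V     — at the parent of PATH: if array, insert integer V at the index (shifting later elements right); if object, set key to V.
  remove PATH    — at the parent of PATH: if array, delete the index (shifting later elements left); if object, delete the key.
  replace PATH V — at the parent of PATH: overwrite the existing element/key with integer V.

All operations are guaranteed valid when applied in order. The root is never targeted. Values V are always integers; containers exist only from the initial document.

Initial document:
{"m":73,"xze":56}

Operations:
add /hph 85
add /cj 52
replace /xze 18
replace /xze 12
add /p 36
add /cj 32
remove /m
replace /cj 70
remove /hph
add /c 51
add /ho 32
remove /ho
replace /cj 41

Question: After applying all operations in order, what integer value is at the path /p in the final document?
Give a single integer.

Answer: 36

Derivation:
After op 1 (add /hph 85): {"hph":85,"m":73,"xze":56}
After op 2 (add /cj 52): {"cj":52,"hph":85,"m":73,"xze":56}
After op 3 (replace /xze 18): {"cj":52,"hph":85,"m":73,"xze":18}
After op 4 (replace /xze 12): {"cj":52,"hph":85,"m":73,"xze":12}
After op 5 (add /p 36): {"cj":52,"hph":85,"m":73,"p":36,"xze":12}
After op 6 (add /cj 32): {"cj":32,"hph":85,"m":73,"p":36,"xze":12}
After op 7 (remove /m): {"cj":32,"hph":85,"p":36,"xze":12}
After op 8 (replace /cj 70): {"cj":70,"hph":85,"p":36,"xze":12}
After op 9 (remove /hph): {"cj":70,"p":36,"xze":12}
After op 10 (add /c 51): {"c":51,"cj":70,"p":36,"xze":12}
After op 11 (add /ho 32): {"c":51,"cj":70,"ho":32,"p":36,"xze":12}
After op 12 (remove /ho): {"c":51,"cj":70,"p":36,"xze":12}
After op 13 (replace /cj 41): {"c":51,"cj":41,"p":36,"xze":12}
Value at /p: 36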